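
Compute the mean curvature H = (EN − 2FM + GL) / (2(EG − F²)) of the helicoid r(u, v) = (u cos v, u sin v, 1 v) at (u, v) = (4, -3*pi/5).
H = 0

With E = 1, F = 0, G = u^2 + 1, L = 0, M = -1/sqrt(u^2 + 1), N = 0, assemble
  H = (EN − 2FM + GL) / (2(EG − F²)) = 0.
At (u, v) = (4, -3*pi/5): H = 0.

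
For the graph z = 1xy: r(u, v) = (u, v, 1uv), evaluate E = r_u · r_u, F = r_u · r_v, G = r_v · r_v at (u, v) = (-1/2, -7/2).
E = 53/4;  F = 7/4;  G = 5/4

Partials: r_u = (1, 0, v), r_v = (0, 1, u). As functions of (u, v):
  E = r_u · r_u = v^2 + 1,
  F = r_u · r_v = u*v,
  G = r_v · r_v = u^2 + 1.
Evaluating at (u, v) = (-1/2, -7/2): E = 53/4, F = 7/4, G = 5/4.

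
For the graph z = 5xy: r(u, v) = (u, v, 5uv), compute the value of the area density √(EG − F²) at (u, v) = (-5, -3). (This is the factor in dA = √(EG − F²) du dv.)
√(EG − F²)|_{(-5, -3)} = sqrt(851)

E = 25*v^2 + 1, F = 25*u*v, G = 25*u^2 + 1, so EG − F² = 25*u^2 + 25*v^2 + 1. Taking the positive square root: √(EG − F²) = sqrt(25*u^2 + 25*v^2 + 1). At (u, v) = (-5, -3): sqrt(851).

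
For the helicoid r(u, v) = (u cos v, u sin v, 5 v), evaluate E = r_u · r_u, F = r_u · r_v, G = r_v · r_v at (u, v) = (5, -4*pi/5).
E = 1;  F = 0;  G = 50

Partials: r_u = (cos(v), sin(v), 0), r_v = (-u*sin(v), u*cos(v), 5). As functions of (u, v):
  E = r_u · r_u = 1,
  F = r_u · r_v = 0,
  G = r_v · r_v = u^2 + 25.
Evaluating at (u, v) = (5, -4*pi/5): E = 1, F = 0, G = 50.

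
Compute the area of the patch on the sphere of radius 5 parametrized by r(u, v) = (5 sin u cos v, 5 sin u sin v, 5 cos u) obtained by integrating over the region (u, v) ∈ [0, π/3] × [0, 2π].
Area = 25*pi

Area = ∫∫ √(EG − F²) du dv with √(EG − F²) = 25*Abs(sin(u)). Integrating over [0, π/3] × [0, 2π] gives 25*pi.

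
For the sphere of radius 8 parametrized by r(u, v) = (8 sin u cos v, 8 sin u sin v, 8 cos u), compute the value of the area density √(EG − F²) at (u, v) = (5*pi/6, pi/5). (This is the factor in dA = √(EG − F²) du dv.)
√(EG − F²)|_{(5*pi/6, pi/5)} = 32

E = 64, F = 0, G = 64*sin(u)^2, so EG − F² = 4096*sin(u)^2. Taking the positive square root: √(EG − F²) = 64*Abs(sin(u)). At (u, v) = (5*pi/6, pi/5): 32.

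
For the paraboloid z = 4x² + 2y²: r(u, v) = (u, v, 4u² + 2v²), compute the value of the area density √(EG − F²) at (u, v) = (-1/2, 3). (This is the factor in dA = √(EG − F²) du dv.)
√(EG − F²)|_{(-1/2, 3)} = sqrt(161)

E = 64*u^2 + 1, F = 32*u*v, G = 16*v^2 + 1, so EG − F² = 64*u^2 + 16*v^2 + 1. Taking the positive square root: √(EG − F²) = sqrt(64*u^2 + 16*v^2 + 1). At (u, v) = (-1/2, 3): sqrt(161).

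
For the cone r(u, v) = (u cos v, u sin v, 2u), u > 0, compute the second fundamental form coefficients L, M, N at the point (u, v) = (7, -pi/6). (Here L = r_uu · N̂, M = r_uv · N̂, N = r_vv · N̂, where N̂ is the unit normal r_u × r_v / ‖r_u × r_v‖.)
L = 0;  M = 0;  N = 14*sqrt(5)/5

Compute the unit normal N̂(u, v) = (-2*sqrt(5)*u*cos(v)/(5*Abs(u)), -2*sqrt(5)*u*sin(v)/(5*Abs(u)), sqrt(5)*u/(5*Abs(u))), and the second partials r_uu, r_uv, r_vv. Take dot products:
  L(u, v) = r_uu · N̂ = 0,
  M(u, v) = r_uv · N̂ = 0,
  N(u, v) = r_vv · N̂ = 2*sqrt(5)*u^2/(5*Abs(u)).
Evaluating at (u, v) = (7, -pi/6):
  L = 0, M = 0, N = 14*sqrt(5)/5.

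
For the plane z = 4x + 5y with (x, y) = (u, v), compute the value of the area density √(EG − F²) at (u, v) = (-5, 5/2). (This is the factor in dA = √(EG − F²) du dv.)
√(EG − F²)|_{(-5, 5/2)} = sqrt(42)

E = 17, F = 20, G = 26, so EG − F² = 42. Taking the positive square root: √(EG − F²) = sqrt(42). At (u, v) = (-5, 5/2): sqrt(42).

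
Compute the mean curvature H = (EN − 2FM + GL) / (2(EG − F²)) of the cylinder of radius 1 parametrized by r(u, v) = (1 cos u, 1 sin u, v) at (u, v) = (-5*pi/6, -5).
H = -1/2

With E = 1, F = 0, G = 1, L = -1, M = 0, N = 0, assemble
  H = (EN − 2FM + GL) / (2(EG − F²)) = -1/2.
At (u, v) = (-5*pi/6, -5): H = -1/2.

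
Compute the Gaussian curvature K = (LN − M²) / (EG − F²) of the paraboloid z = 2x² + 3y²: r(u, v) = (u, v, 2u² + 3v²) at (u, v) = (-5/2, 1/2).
K = 6/3025

Coefficients of the first fundamental form: E = 16*u^2 + 1, F = 24*u*v, G = 36*v^2 + 1.
Coefficients of the second fundamental form: L = 4/sqrt(16*u^2 + 36*v^2 + 1), M = 0, N = 6/sqrt(16*u^2 + 36*v^2 + 1).
Assemble K = (LN − M²)/(EG − F²) = 24/(256*u^4 + 1152*u^2*v^2 + 32*u^2 + 1296*v^4 + 72*v^2 + 1). At (u, v) = (-5/2, 1/2): K = 6/3025.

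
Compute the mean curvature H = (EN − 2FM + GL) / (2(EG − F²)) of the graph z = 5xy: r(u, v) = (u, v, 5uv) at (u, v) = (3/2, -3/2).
H = 1125*sqrt(454)/103058

With E = 25*v^2 + 1, F = 25*u*v, G = 25*u^2 + 1, L = 0, M = 5/sqrt(25*u^2 + 25*v^2 + 1), N = 0, assemble
  H = (EN − 2FM + GL) / (2(EG − F²)) = -125*u*v/(25*u^2 + 25*v^2 + 1)^(3/2).
At (u, v) = (3/2, -3/2): H = 1125*sqrt(454)/103058.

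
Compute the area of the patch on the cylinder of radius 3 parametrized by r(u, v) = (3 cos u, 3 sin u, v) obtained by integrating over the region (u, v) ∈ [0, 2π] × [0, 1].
Area = 6*pi

Area = ∫∫ √(EG − F²) du dv with √(EG − F²) = 3. Integrating over [0, 2π] × [0, 1] gives 6*pi.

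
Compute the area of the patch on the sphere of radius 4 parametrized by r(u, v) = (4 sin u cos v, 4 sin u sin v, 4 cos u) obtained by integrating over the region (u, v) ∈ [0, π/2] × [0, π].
Area = 16*pi

Area = ∫∫ √(EG − F²) du dv with √(EG − F²) = 16*Abs(sin(u)). Integrating over [0, π/2] × [0, π] gives 16*pi.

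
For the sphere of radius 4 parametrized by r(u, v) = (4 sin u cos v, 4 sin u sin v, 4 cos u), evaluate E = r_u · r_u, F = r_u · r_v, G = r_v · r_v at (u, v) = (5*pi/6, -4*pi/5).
E = 16;  F = 0;  G = 4

Partials: r_u = (4*cos(u)*cos(v), 4*sin(v)*cos(u), -4*sin(u)), r_v = (-4*sin(u)*sin(v), 4*sin(u)*cos(v), 0). As functions of (u, v):
  E = r_u · r_u = 16,
  F = r_u · r_v = 0,
  G = r_v · r_v = 16*sin(u)^2.
Evaluating at (u, v) = (5*pi/6, -4*pi/5): E = 16, F = 0, G = 4.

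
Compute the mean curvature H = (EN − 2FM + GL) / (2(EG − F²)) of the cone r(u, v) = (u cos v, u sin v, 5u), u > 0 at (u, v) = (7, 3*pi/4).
H = 5*sqrt(26)/364

With E = 26, F = 0, G = u^2, L = 0, M = 0, N = 5*sqrt(26)*u^2/(26*Abs(u)), assemble
  H = (EN − 2FM + GL) / (2(EG − F²)) = 5*sqrt(26)/(52*Abs(u)).
At (u, v) = (7, 3*pi/4): H = 5*sqrt(26)/364.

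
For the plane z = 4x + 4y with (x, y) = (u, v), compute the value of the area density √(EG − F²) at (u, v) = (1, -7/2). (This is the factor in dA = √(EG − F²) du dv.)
√(EG − F²)|_{(1, -7/2)} = sqrt(33)

E = 17, F = 16, G = 17, so EG − F² = 33. Taking the positive square root: √(EG − F²) = sqrt(33). At (u, v) = (1, -7/2): sqrt(33).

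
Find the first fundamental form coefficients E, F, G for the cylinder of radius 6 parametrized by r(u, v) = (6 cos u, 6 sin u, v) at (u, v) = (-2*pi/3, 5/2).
E = 36;  F = 0;  G = 1

Partials: r_u = (-6*sin(u), 6*cos(u), 0), r_v = (0, 0, 1). As functions of (u, v):
  E = r_u · r_u = 36,
  F = r_u · r_v = 0,
  G = r_v · r_v = 1.
Evaluating at (u, v) = (-2*pi/3, 5/2): E = 36, F = 0, G = 1.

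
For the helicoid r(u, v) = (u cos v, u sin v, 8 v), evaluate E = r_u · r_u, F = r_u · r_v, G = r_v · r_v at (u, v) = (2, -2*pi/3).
E = 1;  F = 0;  G = 68

Partials: r_u = (cos(v), sin(v), 0), r_v = (-u*sin(v), u*cos(v), 8). As functions of (u, v):
  E = r_u · r_u = 1,
  F = r_u · r_v = 0,
  G = r_v · r_v = u^2 + 64.
Evaluating at (u, v) = (2, -2*pi/3): E = 1, F = 0, G = 68.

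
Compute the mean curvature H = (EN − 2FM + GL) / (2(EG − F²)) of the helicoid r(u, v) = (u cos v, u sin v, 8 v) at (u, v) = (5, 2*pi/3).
H = 0

With E = 1, F = 0, G = u^2 + 64, L = 0, M = -8/sqrt(u^2 + 64), N = 0, assemble
  H = (EN − 2FM + GL) / (2(EG − F²)) = 0.
At (u, v) = (5, 2*pi/3): H = 0.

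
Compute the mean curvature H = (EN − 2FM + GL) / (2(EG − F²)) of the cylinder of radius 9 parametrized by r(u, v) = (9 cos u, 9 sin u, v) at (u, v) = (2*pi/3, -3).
H = -1/18

With E = 81, F = 0, G = 1, L = -9, M = 0, N = 0, assemble
  H = (EN − 2FM + GL) / (2(EG − F²)) = -1/18.
At (u, v) = (2*pi/3, -3): H = -1/18.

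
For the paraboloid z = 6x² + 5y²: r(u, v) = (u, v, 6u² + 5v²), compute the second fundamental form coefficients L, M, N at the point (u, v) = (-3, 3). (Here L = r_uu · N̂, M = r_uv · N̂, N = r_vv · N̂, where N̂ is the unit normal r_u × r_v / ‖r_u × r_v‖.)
L = 12*sqrt(13)/169;  M = 0;  N = 10*sqrt(13)/169

Compute the unit normal N̂(u, v) = (-12*u/sqrt(144*u^2 + 100*v^2 + 1), -10*v/sqrt(144*u^2 + 100*v^2 + 1), 1/sqrt(144*u^2 + 100*v^2 + 1)), and the second partials r_uu, r_uv, r_vv. Take dot products:
  L(u, v) = r_uu · N̂ = 12/sqrt(144*u^2 + 100*v^2 + 1),
  M(u, v) = r_uv · N̂ = 0,
  N(u, v) = r_vv · N̂ = 10/sqrt(144*u^2 + 100*v^2 + 1).
Evaluating at (u, v) = (-3, 3):
  L = 12*sqrt(13)/169, M = 0, N = 10*sqrt(13)/169.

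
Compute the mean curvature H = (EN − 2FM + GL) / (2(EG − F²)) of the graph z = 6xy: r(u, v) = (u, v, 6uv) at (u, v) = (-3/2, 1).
H = 81*sqrt(118)/3481

With E = 36*v^2 + 1, F = 36*u*v, G = 36*u^2 + 1, L = 0, M = 6/sqrt(36*u^2 + 36*v^2 + 1), N = 0, assemble
  H = (EN − 2FM + GL) / (2(EG − F²)) = -216*u*v/(36*u^2 + 36*v^2 + 1)^(3/2).
At (u, v) = (-3/2, 1): H = 81*sqrt(118)/3481.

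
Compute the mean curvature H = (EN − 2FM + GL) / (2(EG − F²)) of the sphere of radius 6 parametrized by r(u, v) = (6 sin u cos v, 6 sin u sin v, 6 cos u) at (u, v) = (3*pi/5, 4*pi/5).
H = -1/6

With E = 36, F = 0, G = 36*sin(u)^2, L = -6*sin(u)/Abs(sin(u)), M = 0, N = -6*sin(u)^3/Abs(sin(u)), assemble
  H = (EN − 2FM + GL) / (2(EG − F²)) = -sin(u)/(6*Abs(sin(u))).
At (u, v) = (3*pi/5, 4*pi/5): H = -1/6.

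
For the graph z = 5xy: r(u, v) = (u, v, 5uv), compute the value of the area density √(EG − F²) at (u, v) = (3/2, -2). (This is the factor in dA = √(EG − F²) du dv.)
√(EG − F²)|_{(3/2, -2)} = sqrt(629)/2

E = 25*v^2 + 1, F = 25*u*v, G = 25*u^2 + 1, so EG − F² = 25*u^2 + 25*v^2 + 1. Taking the positive square root: √(EG − F²) = sqrt(25*u^2 + 25*v^2 + 1). At (u, v) = (3/2, -2): sqrt(629)/2.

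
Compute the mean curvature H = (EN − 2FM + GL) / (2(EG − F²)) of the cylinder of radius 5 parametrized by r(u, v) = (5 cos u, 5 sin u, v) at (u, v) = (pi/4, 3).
H = -1/10

With E = 25, F = 0, G = 1, L = -5, M = 0, N = 0, assemble
  H = (EN − 2FM + GL) / (2(EG − F²)) = -1/10.
At (u, v) = (pi/4, 3): H = -1/10.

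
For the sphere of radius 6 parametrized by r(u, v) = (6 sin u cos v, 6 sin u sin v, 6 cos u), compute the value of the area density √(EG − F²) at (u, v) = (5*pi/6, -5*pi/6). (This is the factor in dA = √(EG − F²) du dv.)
√(EG − F²)|_{(5*pi/6, -5*pi/6)} = 18

E = 36, F = 0, G = 36*sin(u)^2, so EG − F² = 1296*sin(u)^2. Taking the positive square root: √(EG − F²) = 36*Abs(sin(u)). At (u, v) = (5*pi/6, -5*pi/6): 18.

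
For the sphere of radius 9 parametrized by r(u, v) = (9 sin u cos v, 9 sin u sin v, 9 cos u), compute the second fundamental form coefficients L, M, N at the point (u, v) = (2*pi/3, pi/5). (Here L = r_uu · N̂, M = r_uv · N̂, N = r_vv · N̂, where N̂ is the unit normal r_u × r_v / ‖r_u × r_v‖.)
L = -9;  M = 0;  N = -27/4

Compute the unit normal N̂(u, v) = (sin(u)^2*cos(v)/Abs(sin(u)), sin(u)^2*sin(v)/Abs(sin(u)), sin(2*u)/(2*Abs(sin(u)))), and the second partials r_uu, r_uv, r_vv. Take dot products:
  L(u, v) = r_uu · N̂ = -9*sin(u)/Abs(sin(u)),
  M(u, v) = r_uv · N̂ = 0,
  N(u, v) = r_vv · N̂ = -9*sin(u)^3/Abs(sin(u)).
Evaluating at (u, v) = (2*pi/3, pi/5):
  L = -9, M = 0, N = -27/4.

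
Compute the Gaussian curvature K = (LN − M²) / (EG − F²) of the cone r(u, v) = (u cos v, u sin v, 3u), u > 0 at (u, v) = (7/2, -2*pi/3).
K = 0

Coefficients of the first fundamental form: E = 10, F = 0, G = u^2.
Coefficients of the second fundamental form: L = 0, M = 0, N = 3*sqrt(10)*u^2/(10*Abs(u)).
Assemble K = (LN − M²)/(EG − F²) = 0. At (u, v) = (7/2, -2*pi/3): K = 0.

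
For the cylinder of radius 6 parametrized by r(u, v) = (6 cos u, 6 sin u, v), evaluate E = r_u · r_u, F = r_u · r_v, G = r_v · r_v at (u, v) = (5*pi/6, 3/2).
E = 36;  F = 0;  G = 1

Partials: r_u = (-6*sin(u), 6*cos(u), 0), r_v = (0, 0, 1). As functions of (u, v):
  E = r_u · r_u = 36,
  F = r_u · r_v = 0,
  G = r_v · r_v = 1.
Evaluating at (u, v) = (5*pi/6, 3/2): E = 36, F = 0, G = 1.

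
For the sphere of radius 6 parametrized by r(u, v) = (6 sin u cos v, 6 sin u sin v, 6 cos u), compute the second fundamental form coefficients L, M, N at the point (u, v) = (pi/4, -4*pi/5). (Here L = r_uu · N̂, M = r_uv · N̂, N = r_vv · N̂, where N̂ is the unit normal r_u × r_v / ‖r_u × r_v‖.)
L = -6;  M = 0;  N = -3

Compute the unit normal N̂(u, v) = (sin(u)^2*cos(v)/Abs(sin(u)), sin(u)^2*sin(v)/Abs(sin(u)), sin(2*u)/(2*Abs(sin(u)))), and the second partials r_uu, r_uv, r_vv. Take dot products:
  L(u, v) = r_uu · N̂ = -6*sin(u)/Abs(sin(u)),
  M(u, v) = r_uv · N̂ = 0,
  N(u, v) = r_vv · N̂ = -6*sin(u)^3/Abs(sin(u)).
Evaluating at (u, v) = (pi/4, -4*pi/5):
  L = -6, M = 0, N = -3.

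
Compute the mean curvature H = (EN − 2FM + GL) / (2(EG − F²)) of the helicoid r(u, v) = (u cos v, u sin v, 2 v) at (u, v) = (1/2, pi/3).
H = 0

With E = 1, F = 0, G = u^2 + 4, L = 0, M = -2/sqrt(u^2 + 4), N = 0, assemble
  H = (EN − 2FM + GL) / (2(EG − F²)) = 0.
At (u, v) = (1/2, pi/3): H = 0.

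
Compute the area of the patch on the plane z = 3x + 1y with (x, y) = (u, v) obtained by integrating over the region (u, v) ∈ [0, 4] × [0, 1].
Area = 4*sqrt(11)

Area = ∫∫ √(EG − F²) du dv with √(EG − F²) = sqrt(11). Integrating over [0, 4] × [0, 1] gives 4*sqrt(11).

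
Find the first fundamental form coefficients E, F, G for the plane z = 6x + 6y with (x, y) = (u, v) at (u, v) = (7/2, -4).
E = 37;  F = 36;  G = 37

Partials: r_u = (1, 0, 6), r_v = (0, 1, 6). As functions of (u, v):
  E = r_u · r_u = 37,
  F = r_u · r_v = 36,
  G = r_v · r_v = 37.
Evaluating at (u, v) = (7/2, -4): E = 37, F = 36, G = 37.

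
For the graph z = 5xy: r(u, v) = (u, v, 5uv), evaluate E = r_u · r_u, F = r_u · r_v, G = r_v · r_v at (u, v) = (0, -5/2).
E = 629/4;  F = 0;  G = 1

Partials: r_u = (1, 0, 5*v), r_v = (0, 1, 5*u). As functions of (u, v):
  E = r_u · r_u = 25*v^2 + 1,
  F = r_u · r_v = 25*u*v,
  G = r_v · r_v = 25*u^2 + 1.
Evaluating at (u, v) = (0, -5/2): E = 629/4, F = 0, G = 1.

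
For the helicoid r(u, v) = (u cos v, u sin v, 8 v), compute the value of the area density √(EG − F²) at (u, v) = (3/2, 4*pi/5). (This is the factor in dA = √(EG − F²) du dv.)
√(EG − F²)|_{(3/2, 4*pi/5)} = sqrt(265)/2

E = 1, F = 0, G = u^2 + 64, so EG − F² = u^2 + 64. Taking the positive square root: √(EG − F²) = sqrt(u^2 + 64). At (u, v) = (3/2, 4*pi/5): sqrt(265)/2.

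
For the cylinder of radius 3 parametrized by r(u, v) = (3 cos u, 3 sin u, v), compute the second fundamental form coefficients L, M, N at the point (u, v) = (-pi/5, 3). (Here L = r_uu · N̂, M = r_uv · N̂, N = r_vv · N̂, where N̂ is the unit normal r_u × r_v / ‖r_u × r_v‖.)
L = -3;  M = 0;  N = 0

Compute the unit normal N̂(u, v) = (cos(u), sin(u), 0), and the second partials r_uu, r_uv, r_vv. Take dot products:
  L(u, v) = r_uu · N̂ = -3,
  M(u, v) = r_uv · N̂ = 0,
  N(u, v) = r_vv · N̂ = 0.
Evaluating at (u, v) = (-pi/5, 3):
  L = -3, M = 0, N = 0.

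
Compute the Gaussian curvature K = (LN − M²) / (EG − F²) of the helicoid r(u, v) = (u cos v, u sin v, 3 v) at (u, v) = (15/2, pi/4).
K = -16/7569

Coefficients of the first fundamental form: E = 1, F = 0, G = u^2 + 9.
Coefficients of the second fundamental form: L = 0, M = -3/sqrt(u^2 + 9), N = 0.
Assemble K = (LN − M²)/(EG − F²) = -9/(u^2 + 9)^2. At (u, v) = (15/2, pi/4): K = -16/7569.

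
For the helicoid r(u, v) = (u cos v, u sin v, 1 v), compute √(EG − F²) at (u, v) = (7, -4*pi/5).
√(EG − F²)|_{(7, -4*pi/5)} = 5*sqrt(2)

E = 1, F = 0, G = u^2 + 1; EG − F² = u^2 + 1; √(EG − F²) = sqrt(u^2 + 1). At the given point: 5*sqrt(2).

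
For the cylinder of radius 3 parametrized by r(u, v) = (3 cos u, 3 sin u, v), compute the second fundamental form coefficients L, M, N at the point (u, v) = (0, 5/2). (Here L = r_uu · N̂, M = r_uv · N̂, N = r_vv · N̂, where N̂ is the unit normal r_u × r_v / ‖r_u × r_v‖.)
L = -3;  M = 0;  N = 0

Compute the unit normal N̂(u, v) = (cos(u), sin(u), 0), and the second partials r_uu, r_uv, r_vv. Take dot products:
  L(u, v) = r_uu · N̂ = -3,
  M(u, v) = r_uv · N̂ = 0,
  N(u, v) = r_vv · N̂ = 0.
Evaluating at (u, v) = (0, 5/2):
  L = -3, M = 0, N = 0.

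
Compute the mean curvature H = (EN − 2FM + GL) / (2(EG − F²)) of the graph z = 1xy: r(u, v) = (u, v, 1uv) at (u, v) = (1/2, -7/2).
H = 7*sqrt(6)/486

With E = v^2 + 1, F = u*v, G = u^2 + 1, L = 0, M = 1/sqrt(u^2 + v^2 + 1), N = 0, assemble
  H = (EN − 2FM + GL) / (2(EG − F²)) = -u*v/(u^2 + v^2 + 1)^(3/2).
At (u, v) = (1/2, -7/2): H = 7*sqrt(6)/486.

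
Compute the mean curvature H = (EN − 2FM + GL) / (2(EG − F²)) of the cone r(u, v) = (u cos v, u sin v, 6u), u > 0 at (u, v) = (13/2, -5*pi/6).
H = 6*sqrt(37)/481

With E = 37, F = 0, G = u^2, L = 0, M = 0, N = 6*sqrt(37)*u^2/(37*Abs(u)), assemble
  H = (EN − 2FM + GL) / (2(EG − F²)) = 3*sqrt(37)/(37*Abs(u)).
At (u, v) = (13/2, -5*pi/6): H = 6*sqrt(37)/481.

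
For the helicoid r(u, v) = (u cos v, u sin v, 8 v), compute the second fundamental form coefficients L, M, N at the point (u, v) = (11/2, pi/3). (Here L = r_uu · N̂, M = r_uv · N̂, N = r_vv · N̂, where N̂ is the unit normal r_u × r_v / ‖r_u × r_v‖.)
L = 0;  M = -16*sqrt(377)/377;  N = 0

Compute the unit normal N̂(u, v) = (8*sin(v)/sqrt(u^2 + 64), -8*cos(v)/sqrt(u^2 + 64), u/sqrt(u^2 + 64)), and the second partials r_uu, r_uv, r_vv. Take dot products:
  L(u, v) = r_uu · N̂ = 0,
  M(u, v) = r_uv · N̂ = -8/sqrt(u^2 + 64),
  N(u, v) = r_vv · N̂ = 0.
Evaluating at (u, v) = (11/2, pi/3):
  L = 0, M = -16*sqrt(377)/377, N = 0.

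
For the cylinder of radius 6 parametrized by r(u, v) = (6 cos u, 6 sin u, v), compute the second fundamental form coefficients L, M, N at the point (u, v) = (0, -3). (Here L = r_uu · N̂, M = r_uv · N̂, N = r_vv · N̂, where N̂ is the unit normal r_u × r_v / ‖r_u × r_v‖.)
L = -6;  M = 0;  N = 0

Compute the unit normal N̂(u, v) = (cos(u), sin(u), 0), and the second partials r_uu, r_uv, r_vv. Take dot products:
  L(u, v) = r_uu · N̂ = -6,
  M(u, v) = r_uv · N̂ = 0,
  N(u, v) = r_vv · N̂ = 0.
Evaluating at (u, v) = (0, -3):
  L = -6, M = 0, N = 0.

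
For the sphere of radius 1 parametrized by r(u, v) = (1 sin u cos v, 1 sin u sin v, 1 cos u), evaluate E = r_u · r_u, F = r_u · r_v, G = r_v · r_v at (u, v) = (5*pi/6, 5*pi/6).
E = 1;  F = 0;  G = 1/4

Partials: r_u = (cos(u)*cos(v), sin(v)*cos(u), -sin(u)), r_v = (-sin(u)*sin(v), sin(u)*cos(v), 0). As functions of (u, v):
  E = r_u · r_u = 1,
  F = r_u · r_v = 0,
  G = r_v · r_v = sin(u)^2.
Evaluating at (u, v) = (5*pi/6, 5*pi/6): E = 1, F = 0, G = 1/4.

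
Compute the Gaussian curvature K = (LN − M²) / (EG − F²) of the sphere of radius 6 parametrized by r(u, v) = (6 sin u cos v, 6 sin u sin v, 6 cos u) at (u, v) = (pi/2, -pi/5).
K = 1/36

Coefficients of the first fundamental form: E = 36, F = 0, G = 36*sin(u)^2.
Coefficients of the second fundamental form: L = -6*sin(u)/Abs(sin(u)), M = 0, N = -6*sin(u)^3/Abs(sin(u)).
Assemble K = (LN − M²)/(EG − F²) = 1/36. At (u, v) = (pi/2, -pi/5): K = 1/36.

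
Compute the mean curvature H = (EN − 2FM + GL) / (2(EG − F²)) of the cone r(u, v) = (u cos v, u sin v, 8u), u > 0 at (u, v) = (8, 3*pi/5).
H = sqrt(65)/130

With E = 65, F = 0, G = u^2, L = 0, M = 0, N = 8*sqrt(65)*u^2/(65*Abs(u)), assemble
  H = (EN − 2FM + GL) / (2(EG − F²)) = 4*sqrt(65)/(65*Abs(u)).
At (u, v) = (8, 3*pi/5): H = sqrt(65)/130.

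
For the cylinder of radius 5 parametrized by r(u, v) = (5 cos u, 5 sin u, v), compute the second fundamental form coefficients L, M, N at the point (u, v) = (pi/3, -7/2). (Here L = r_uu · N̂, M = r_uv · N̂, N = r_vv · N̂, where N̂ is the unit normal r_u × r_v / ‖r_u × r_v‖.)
L = -5;  M = 0;  N = 0

Compute the unit normal N̂(u, v) = (cos(u), sin(u), 0), and the second partials r_uu, r_uv, r_vv. Take dot products:
  L(u, v) = r_uu · N̂ = -5,
  M(u, v) = r_uv · N̂ = 0,
  N(u, v) = r_vv · N̂ = 0.
Evaluating at (u, v) = (pi/3, -7/2):
  L = -5, M = 0, N = 0.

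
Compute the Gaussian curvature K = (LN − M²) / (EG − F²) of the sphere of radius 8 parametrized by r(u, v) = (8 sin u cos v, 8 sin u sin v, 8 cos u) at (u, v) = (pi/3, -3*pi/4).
K = 1/64

Coefficients of the first fundamental form: E = 64, F = 0, G = 64*sin(u)^2.
Coefficients of the second fundamental form: L = -8*sin(u)/Abs(sin(u)), M = 0, N = -8*sin(u)^3/Abs(sin(u)).
Assemble K = (LN − M²)/(EG − F²) = 1/64. At (u, v) = (pi/3, -3*pi/4): K = 1/64.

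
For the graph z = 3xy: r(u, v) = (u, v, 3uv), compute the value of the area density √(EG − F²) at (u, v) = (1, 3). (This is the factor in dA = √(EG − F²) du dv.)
√(EG − F²)|_{(1, 3)} = sqrt(91)

E = 9*v^2 + 1, F = 9*u*v, G = 9*u^2 + 1, so EG − F² = 9*u^2 + 9*v^2 + 1. Taking the positive square root: √(EG − F²) = sqrt(9*u^2 + 9*v^2 + 1). At (u, v) = (1, 3): sqrt(91).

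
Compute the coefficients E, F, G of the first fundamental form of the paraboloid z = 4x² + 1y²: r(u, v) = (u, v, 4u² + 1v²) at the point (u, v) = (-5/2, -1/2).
E = 401;  F = 20;  G = 2

Partials: r_u = (1, 0, 8*u), r_v = (0, 1, 2*v). As functions of (u, v):
  E = r_u · r_u = 64*u^2 + 1,
  F = r_u · r_v = 16*u*v,
  G = r_v · r_v = 4*v^2 + 1.
Evaluating at (u, v) = (-5/2, -1/2): E = 401, F = 20, G = 2.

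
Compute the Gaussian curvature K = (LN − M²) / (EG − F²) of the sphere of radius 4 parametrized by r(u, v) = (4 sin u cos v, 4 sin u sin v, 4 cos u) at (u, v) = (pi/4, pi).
K = 1/16

Coefficients of the first fundamental form: E = 16, F = 0, G = 16*sin(u)^2.
Coefficients of the second fundamental form: L = -4*sin(u)/Abs(sin(u)), M = 0, N = -4*sin(u)^3/Abs(sin(u)).
Assemble K = (LN − M²)/(EG − F²) = 1/16. At (u, v) = (pi/4, pi): K = 1/16.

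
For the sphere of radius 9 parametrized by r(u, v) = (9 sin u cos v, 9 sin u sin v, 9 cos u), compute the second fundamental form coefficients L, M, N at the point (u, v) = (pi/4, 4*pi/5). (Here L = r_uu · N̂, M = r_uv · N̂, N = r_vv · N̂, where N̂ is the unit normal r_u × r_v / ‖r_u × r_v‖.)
L = -9;  M = 0;  N = -9/2

Compute the unit normal N̂(u, v) = (sin(u)^2*cos(v)/Abs(sin(u)), sin(u)^2*sin(v)/Abs(sin(u)), sin(2*u)/(2*Abs(sin(u)))), and the second partials r_uu, r_uv, r_vv. Take dot products:
  L(u, v) = r_uu · N̂ = -9*sin(u)/Abs(sin(u)),
  M(u, v) = r_uv · N̂ = 0,
  N(u, v) = r_vv · N̂ = -9*sin(u)^3/Abs(sin(u)).
Evaluating at (u, v) = (pi/4, 4*pi/5):
  L = -9, M = 0, N = -9/2.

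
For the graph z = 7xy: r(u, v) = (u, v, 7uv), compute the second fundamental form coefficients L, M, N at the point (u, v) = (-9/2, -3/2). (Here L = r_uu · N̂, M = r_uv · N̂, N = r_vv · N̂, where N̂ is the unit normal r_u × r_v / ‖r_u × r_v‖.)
L = 0;  M = 7*sqrt(4414)/2207;  N = 0

Compute the unit normal N̂(u, v) = (-7*v/sqrt(49*u^2 + 49*v^2 + 1), -7*u/sqrt(49*u^2 + 49*v^2 + 1), 1/sqrt(49*u^2 + 49*v^2 + 1)), and the second partials r_uu, r_uv, r_vv. Take dot products:
  L(u, v) = r_uu · N̂ = 0,
  M(u, v) = r_uv · N̂ = 7/sqrt(49*u^2 + 49*v^2 + 1),
  N(u, v) = r_vv · N̂ = 0.
Evaluating at (u, v) = (-9/2, -3/2):
  L = 0, M = 7*sqrt(4414)/2207, N = 0.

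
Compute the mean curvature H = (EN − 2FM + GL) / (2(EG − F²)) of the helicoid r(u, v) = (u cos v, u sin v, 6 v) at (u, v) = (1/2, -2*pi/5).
H = 0

With E = 1, F = 0, G = u^2 + 36, L = 0, M = -6/sqrt(u^2 + 36), N = 0, assemble
  H = (EN − 2FM + GL) / (2(EG − F²)) = 0.
At (u, v) = (1/2, -2*pi/5): H = 0.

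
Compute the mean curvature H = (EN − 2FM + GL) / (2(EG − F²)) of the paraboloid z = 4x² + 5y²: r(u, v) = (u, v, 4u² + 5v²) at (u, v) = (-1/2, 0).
H = 89*sqrt(17)/289

With E = 64*u^2 + 1, F = 80*u*v, G = 100*v^2 + 1, L = 8/sqrt(64*u^2 + 100*v^2 + 1), M = 0, N = 10/sqrt(64*u^2 + 100*v^2 + 1), assemble
  H = (EN − 2FM + GL) / (2(EG − F²)) = (320*u^2 + 400*v^2 + 9)/(64*u^2 + 100*v^2 + 1)^(3/2).
At (u, v) = (-1/2, 0): H = 89*sqrt(17)/289.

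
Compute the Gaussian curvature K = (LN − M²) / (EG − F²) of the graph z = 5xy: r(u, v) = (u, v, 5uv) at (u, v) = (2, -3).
K = -25/106276

Coefficients of the first fundamental form: E = 25*v^2 + 1, F = 25*u*v, G = 25*u^2 + 1.
Coefficients of the second fundamental form: L = 0, M = 5/sqrt(25*u^2 + 25*v^2 + 1), N = 0.
Assemble K = (LN − M²)/(EG − F²) = -25/(625*u^4 + 1250*u^2*v^2 + 50*u^2 + 625*v^4 + 50*v^2 + 1). At (u, v) = (2, -3): K = -25/106276.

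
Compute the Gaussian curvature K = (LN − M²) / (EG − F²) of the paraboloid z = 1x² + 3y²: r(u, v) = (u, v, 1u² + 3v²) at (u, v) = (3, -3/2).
K = 3/3481

Coefficients of the first fundamental form: E = 4*u^2 + 1, F = 12*u*v, G = 36*v^2 + 1.
Coefficients of the second fundamental form: L = 2/sqrt(4*u^2 + 36*v^2 + 1), M = 0, N = 6/sqrt(4*u^2 + 36*v^2 + 1).
Assemble K = (LN − M²)/(EG − F²) = 12/(16*u^4 + 288*u^2*v^2 + 8*u^2 + 1296*v^4 + 72*v^2 + 1). At (u, v) = (3, -3/2): K = 3/3481.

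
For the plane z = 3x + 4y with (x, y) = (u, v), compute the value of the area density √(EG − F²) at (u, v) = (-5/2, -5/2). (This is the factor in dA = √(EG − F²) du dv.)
√(EG − F²)|_{(-5/2, -5/2)} = sqrt(26)

E = 10, F = 12, G = 17, so EG − F² = 26. Taking the positive square root: √(EG − F²) = sqrt(26). At (u, v) = (-5/2, -5/2): sqrt(26).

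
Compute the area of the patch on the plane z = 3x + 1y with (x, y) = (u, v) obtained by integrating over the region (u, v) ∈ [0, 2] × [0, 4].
Area = 8*sqrt(11)

Area = ∫∫ √(EG − F²) du dv with √(EG − F²) = sqrt(11). Integrating over [0, 2] × [0, 4] gives 8*sqrt(11).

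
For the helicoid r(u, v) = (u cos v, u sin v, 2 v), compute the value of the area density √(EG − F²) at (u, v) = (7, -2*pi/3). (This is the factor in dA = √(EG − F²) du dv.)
√(EG − F²)|_{(7, -2*pi/3)} = sqrt(53)

E = 1, F = 0, G = u^2 + 4, so EG − F² = u^2 + 4. Taking the positive square root: √(EG − F²) = sqrt(u^2 + 4). At (u, v) = (7, -2*pi/3): sqrt(53).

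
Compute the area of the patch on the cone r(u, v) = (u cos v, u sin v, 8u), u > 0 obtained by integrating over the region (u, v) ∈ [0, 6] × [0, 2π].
Area = 36*sqrt(65)*pi

Area = ∫∫ √(EG − F²) du dv with √(EG − F²) = sqrt(65)*Abs(u). Integrating over [0, 6] × [0, 2π] gives 36*sqrt(65)*pi.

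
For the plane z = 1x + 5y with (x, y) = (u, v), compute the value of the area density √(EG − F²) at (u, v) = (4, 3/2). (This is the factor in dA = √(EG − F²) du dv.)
√(EG − F²)|_{(4, 3/2)} = 3*sqrt(3)

E = 2, F = 5, G = 26, so EG − F² = 27. Taking the positive square root: √(EG − F²) = 3*sqrt(3). At (u, v) = (4, 3/2): 3*sqrt(3).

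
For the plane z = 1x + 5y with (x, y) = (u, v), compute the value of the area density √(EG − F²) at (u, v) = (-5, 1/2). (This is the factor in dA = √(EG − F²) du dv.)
√(EG − F²)|_{(-5, 1/2)} = 3*sqrt(3)

E = 2, F = 5, G = 26, so EG − F² = 27. Taking the positive square root: √(EG − F²) = 3*sqrt(3). At (u, v) = (-5, 1/2): 3*sqrt(3).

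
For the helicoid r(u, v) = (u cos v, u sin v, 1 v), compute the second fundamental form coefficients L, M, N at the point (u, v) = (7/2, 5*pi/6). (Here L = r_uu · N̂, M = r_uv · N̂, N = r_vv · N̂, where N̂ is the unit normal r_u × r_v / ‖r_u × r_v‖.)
L = 0;  M = -2*sqrt(53)/53;  N = 0

Compute the unit normal N̂(u, v) = (sin(v)/sqrt(u^2 + 1), -cos(v)/sqrt(u^2 + 1), u/sqrt(u^2 + 1)), and the second partials r_uu, r_uv, r_vv. Take dot products:
  L(u, v) = r_uu · N̂ = 0,
  M(u, v) = r_uv · N̂ = -1/sqrt(u^2 + 1),
  N(u, v) = r_vv · N̂ = 0.
Evaluating at (u, v) = (7/2, 5*pi/6):
  L = 0, M = -2*sqrt(53)/53, N = 0.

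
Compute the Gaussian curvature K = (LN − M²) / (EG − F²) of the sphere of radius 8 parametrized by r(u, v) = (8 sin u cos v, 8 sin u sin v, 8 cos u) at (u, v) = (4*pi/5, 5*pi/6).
K = 1/64

Coefficients of the first fundamental form: E = 64, F = 0, G = 64*sin(u)^2.
Coefficients of the second fundamental form: L = -8*sin(u)/Abs(sin(u)), M = 0, N = -8*sin(u)^3/Abs(sin(u)).
Assemble K = (LN − M²)/(EG − F²) = 1/64. At (u, v) = (4*pi/5, 5*pi/6): K = 1/64.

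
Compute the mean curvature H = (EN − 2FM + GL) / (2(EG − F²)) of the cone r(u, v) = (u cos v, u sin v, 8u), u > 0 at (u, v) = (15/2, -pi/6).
H = 8*sqrt(65)/975

With E = 65, F = 0, G = u^2, L = 0, M = 0, N = 8*sqrt(65)*u^2/(65*Abs(u)), assemble
  H = (EN − 2FM + GL) / (2(EG − F²)) = 4*sqrt(65)/(65*Abs(u)).
At (u, v) = (15/2, -pi/6): H = 8*sqrt(65)/975.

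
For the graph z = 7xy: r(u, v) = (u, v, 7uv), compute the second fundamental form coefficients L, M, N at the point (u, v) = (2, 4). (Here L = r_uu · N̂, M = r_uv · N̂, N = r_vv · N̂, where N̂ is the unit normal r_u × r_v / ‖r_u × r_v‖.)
L = 0;  M = 7*sqrt(109)/327;  N = 0

Compute the unit normal N̂(u, v) = (-7*v/sqrt(49*u^2 + 49*v^2 + 1), -7*u/sqrt(49*u^2 + 49*v^2 + 1), 1/sqrt(49*u^2 + 49*v^2 + 1)), and the second partials r_uu, r_uv, r_vv. Take dot products:
  L(u, v) = r_uu · N̂ = 0,
  M(u, v) = r_uv · N̂ = 7/sqrt(49*u^2 + 49*v^2 + 1),
  N(u, v) = r_vv · N̂ = 0.
Evaluating at (u, v) = (2, 4):
  L = 0, M = 7*sqrt(109)/327, N = 0.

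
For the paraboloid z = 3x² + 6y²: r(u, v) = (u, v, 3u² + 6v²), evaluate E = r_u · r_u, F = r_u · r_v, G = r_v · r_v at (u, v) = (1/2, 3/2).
E = 10;  F = 54;  G = 325

Partials: r_u = (1, 0, 6*u), r_v = (0, 1, 12*v). As functions of (u, v):
  E = r_u · r_u = 36*u^2 + 1,
  F = r_u · r_v = 72*u*v,
  G = r_v · r_v = 144*v^2 + 1.
Evaluating at (u, v) = (1/2, 3/2): E = 10, F = 54, G = 325.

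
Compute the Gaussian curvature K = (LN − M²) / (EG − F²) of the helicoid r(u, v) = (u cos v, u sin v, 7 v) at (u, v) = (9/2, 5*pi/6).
K = -784/76729

Coefficients of the first fundamental form: E = 1, F = 0, G = u^2 + 49.
Coefficients of the second fundamental form: L = 0, M = -7/sqrt(u^2 + 49), N = 0.
Assemble K = (LN − M²)/(EG − F²) = -49/(u^2 + 49)^2. At (u, v) = (9/2, 5*pi/6): K = -784/76729.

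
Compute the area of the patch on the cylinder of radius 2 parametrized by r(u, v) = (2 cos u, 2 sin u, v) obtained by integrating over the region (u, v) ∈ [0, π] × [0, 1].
Area = 2*pi

Area = ∫∫ √(EG − F²) du dv with √(EG − F²) = 2. Integrating over [0, π] × [0, 1] gives 2*pi.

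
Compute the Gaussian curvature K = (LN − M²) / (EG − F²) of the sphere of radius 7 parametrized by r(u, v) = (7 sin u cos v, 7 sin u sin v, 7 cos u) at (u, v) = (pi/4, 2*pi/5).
K = 1/49

Coefficients of the first fundamental form: E = 49, F = 0, G = 49*sin(u)^2.
Coefficients of the second fundamental form: L = -7*sin(u)/Abs(sin(u)), M = 0, N = -7*sin(u)^3/Abs(sin(u)).
Assemble K = (LN − M²)/(EG − F²) = 1/49. At (u, v) = (pi/4, 2*pi/5): K = 1/49.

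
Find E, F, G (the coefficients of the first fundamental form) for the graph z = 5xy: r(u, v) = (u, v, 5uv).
E = 25*v^2 + 1;  F = 25*u*v;  G = 25*u^2 + 1

Compute partials: r_u = (1, 0, 5*v), r_v = (0, 1, 5*u). Then
  E = r_u · r_u = 25*v^2 + 1,
  F = r_u · r_v = 25*u*v,
  G = r_v · r_v = 25*u^2 + 1.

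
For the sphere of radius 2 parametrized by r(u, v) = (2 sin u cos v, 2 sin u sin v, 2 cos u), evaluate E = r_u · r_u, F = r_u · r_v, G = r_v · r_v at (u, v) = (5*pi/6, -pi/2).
E = 4;  F = 0;  G = 1

Partials: r_u = (2*cos(u)*cos(v), 2*sin(v)*cos(u), -2*sin(u)), r_v = (-2*sin(u)*sin(v), 2*sin(u)*cos(v), 0). As functions of (u, v):
  E = r_u · r_u = 4,
  F = r_u · r_v = 0,
  G = r_v · r_v = 4*sin(u)^2.
Evaluating at (u, v) = (5*pi/6, -pi/2): E = 4, F = 0, G = 1.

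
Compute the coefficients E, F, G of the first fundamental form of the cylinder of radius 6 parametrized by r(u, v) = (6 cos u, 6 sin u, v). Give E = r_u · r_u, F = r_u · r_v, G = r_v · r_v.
E = 36;  F = 0;  G = 1

Compute partials: r_u = (-6*sin(u), 6*cos(u), 0), r_v = (0, 0, 1). Then
  E = r_u · r_u = 36,
  F = r_u · r_v = 0,
  G = r_v · r_v = 1.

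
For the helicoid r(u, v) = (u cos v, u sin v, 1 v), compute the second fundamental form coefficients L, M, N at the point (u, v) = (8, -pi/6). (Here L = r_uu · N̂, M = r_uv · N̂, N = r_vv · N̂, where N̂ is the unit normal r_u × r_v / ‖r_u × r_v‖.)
L = 0;  M = -sqrt(65)/65;  N = 0

Compute the unit normal N̂(u, v) = (sin(v)/sqrt(u^2 + 1), -cos(v)/sqrt(u^2 + 1), u/sqrt(u^2 + 1)), and the second partials r_uu, r_uv, r_vv. Take dot products:
  L(u, v) = r_uu · N̂ = 0,
  M(u, v) = r_uv · N̂ = -1/sqrt(u^2 + 1),
  N(u, v) = r_vv · N̂ = 0.
Evaluating at (u, v) = (8, -pi/6):
  L = 0, M = -sqrt(65)/65, N = 0.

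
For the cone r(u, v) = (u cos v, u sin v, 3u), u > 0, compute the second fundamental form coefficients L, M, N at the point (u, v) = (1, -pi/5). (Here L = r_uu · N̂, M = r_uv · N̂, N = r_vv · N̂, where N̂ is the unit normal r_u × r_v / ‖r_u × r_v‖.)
L = 0;  M = 0;  N = 3*sqrt(10)/10

Compute the unit normal N̂(u, v) = (-3*sqrt(10)*u*cos(v)/(10*Abs(u)), -3*sqrt(10)*u*sin(v)/(10*Abs(u)), sqrt(10)*u/(10*Abs(u))), and the second partials r_uu, r_uv, r_vv. Take dot products:
  L(u, v) = r_uu · N̂ = 0,
  M(u, v) = r_uv · N̂ = 0,
  N(u, v) = r_vv · N̂ = 3*sqrt(10)*u^2/(10*Abs(u)).
Evaluating at (u, v) = (1, -pi/5):
  L = 0, M = 0, N = 3*sqrt(10)/10.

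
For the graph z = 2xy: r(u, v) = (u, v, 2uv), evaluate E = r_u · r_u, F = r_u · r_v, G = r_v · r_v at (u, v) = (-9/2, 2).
E = 17;  F = -36;  G = 82

Partials: r_u = (1, 0, 2*v), r_v = (0, 1, 2*u). As functions of (u, v):
  E = r_u · r_u = 4*v^2 + 1,
  F = r_u · r_v = 4*u*v,
  G = r_v · r_v = 4*u^2 + 1.
Evaluating at (u, v) = (-9/2, 2): E = 17, F = -36, G = 82.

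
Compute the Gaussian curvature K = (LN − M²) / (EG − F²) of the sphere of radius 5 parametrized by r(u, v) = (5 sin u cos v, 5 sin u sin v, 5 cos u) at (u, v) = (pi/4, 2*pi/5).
K = 1/25

Coefficients of the first fundamental form: E = 25, F = 0, G = 25*sin(u)^2.
Coefficients of the second fundamental form: L = -5*sin(u)/Abs(sin(u)), M = 0, N = -5*sin(u)^3/Abs(sin(u)).
Assemble K = (LN − M²)/(EG − F²) = 1/25. At (u, v) = (pi/4, 2*pi/5): K = 1/25.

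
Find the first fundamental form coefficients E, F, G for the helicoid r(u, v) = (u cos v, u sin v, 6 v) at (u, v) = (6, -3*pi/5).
E = 1;  F = 0;  G = 72

Partials: r_u = (cos(v), sin(v), 0), r_v = (-u*sin(v), u*cos(v), 6). As functions of (u, v):
  E = r_u · r_u = 1,
  F = r_u · r_v = 0,
  G = r_v · r_v = u^2 + 36.
Evaluating at (u, v) = (6, -3*pi/5): E = 1, F = 0, G = 72.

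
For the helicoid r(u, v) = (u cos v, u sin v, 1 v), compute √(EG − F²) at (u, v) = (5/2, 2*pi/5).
√(EG − F²)|_{(5/2, 2*pi/5)} = sqrt(29)/2

E = 1, F = 0, G = u^2 + 1; EG − F² = u^2 + 1; √(EG − F²) = sqrt(u^2 + 1). At the given point: sqrt(29)/2.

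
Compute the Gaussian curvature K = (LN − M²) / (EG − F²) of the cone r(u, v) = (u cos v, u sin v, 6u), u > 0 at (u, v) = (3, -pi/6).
K = 0

Coefficients of the first fundamental form: E = 37, F = 0, G = u^2.
Coefficients of the second fundamental form: L = 0, M = 0, N = 6*sqrt(37)*u^2/(37*Abs(u)).
Assemble K = (LN − M²)/(EG − F²) = 0. At (u, v) = (3, -pi/6): K = 0.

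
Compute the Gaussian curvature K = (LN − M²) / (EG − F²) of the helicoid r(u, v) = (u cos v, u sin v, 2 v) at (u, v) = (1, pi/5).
K = -4/25

Coefficients of the first fundamental form: E = 1, F = 0, G = u^2 + 4.
Coefficients of the second fundamental form: L = 0, M = -2/sqrt(u^2 + 4), N = 0.
Assemble K = (LN − M²)/(EG − F²) = -4/(u^2 + 4)^2. At (u, v) = (1, pi/5): K = -4/25.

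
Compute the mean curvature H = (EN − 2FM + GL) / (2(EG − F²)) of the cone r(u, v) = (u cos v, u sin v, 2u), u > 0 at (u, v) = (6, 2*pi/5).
H = sqrt(5)/30

With E = 5, F = 0, G = u^2, L = 0, M = 0, N = 2*sqrt(5)*u^2/(5*Abs(u)), assemble
  H = (EN − 2FM + GL) / (2(EG − F²)) = sqrt(5)/(5*Abs(u)).
At (u, v) = (6, 2*pi/5): H = sqrt(5)/30.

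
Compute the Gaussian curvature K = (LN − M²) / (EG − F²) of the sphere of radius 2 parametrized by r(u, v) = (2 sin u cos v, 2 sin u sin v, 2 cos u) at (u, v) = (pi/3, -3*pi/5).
K = 1/4

Coefficients of the first fundamental form: E = 4, F = 0, G = 4*sin(u)^2.
Coefficients of the second fundamental form: L = -2*sin(u)/Abs(sin(u)), M = 0, N = -2*sin(u)^3/Abs(sin(u)).
Assemble K = (LN − M²)/(EG − F²) = 1/4. At (u, v) = (pi/3, -3*pi/5): K = 1/4.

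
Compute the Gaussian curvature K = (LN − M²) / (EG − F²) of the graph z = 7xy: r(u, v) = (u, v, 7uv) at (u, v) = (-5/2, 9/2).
K = -196/6754801

Coefficients of the first fundamental form: E = 49*v^2 + 1, F = 49*u*v, G = 49*u^2 + 1.
Coefficients of the second fundamental form: L = 0, M = 7/sqrt(49*u^2 + 49*v^2 + 1), N = 0.
Assemble K = (LN − M²)/(EG − F²) = -49/(2401*u^4 + 4802*u^2*v^2 + 98*u^2 + 2401*v^4 + 98*v^2 + 1). At (u, v) = (-5/2, 9/2): K = -196/6754801.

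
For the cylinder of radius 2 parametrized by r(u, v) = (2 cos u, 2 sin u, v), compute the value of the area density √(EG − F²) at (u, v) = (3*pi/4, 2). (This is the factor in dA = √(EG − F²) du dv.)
√(EG − F²)|_{(3*pi/4, 2)} = 2

E = 4, F = 0, G = 1, so EG − F² = 4. Taking the positive square root: √(EG − F²) = 2. At (u, v) = (3*pi/4, 2): 2.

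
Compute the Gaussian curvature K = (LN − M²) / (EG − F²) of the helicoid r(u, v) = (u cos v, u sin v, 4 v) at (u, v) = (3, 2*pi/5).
K = -16/625

Coefficients of the first fundamental form: E = 1, F = 0, G = u^2 + 16.
Coefficients of the second fundamental form: L = 0, M = -4/sqrt(u^2 + 16), N = 0.
Assemble K = (LN − M²)/(EG − F²) = -16/(u^2 + 16)^2. At (u, v) = (3, 2*pi/5): K = -16/625.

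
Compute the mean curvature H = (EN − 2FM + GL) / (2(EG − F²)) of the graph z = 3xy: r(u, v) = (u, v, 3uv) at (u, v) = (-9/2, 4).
H = 3888*sqrt(1309)/1713481

With E = 9*v^2 + 1, F = 9*u*v, G = 9*u^2 + 1, L = 0, M = 3/sqrt(9*u^2 + 9*v^2 + 1), N = 0, assemble
  H = (EN − 2FM + GL) / (2(EG − F²)) = -27*u*v/(9*u^2 + 9*v^2 + 1)^(3/2).
At (u, v) = (-9/2, 4): H = 3888*sqrt(1309)/1713481.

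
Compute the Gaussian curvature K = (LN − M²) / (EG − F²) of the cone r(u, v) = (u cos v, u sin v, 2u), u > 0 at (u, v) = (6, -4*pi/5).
K = 0

Coefficients of the first fundamental form: E = 5, F = 0, G = u^2.
Coefficients of the second fundamental form: L = 0, M = 0, N = 2*sqrt(5)*u^2/(5*Abs(u)).
Assemble K = (LN − M²)/(EG − F²) = 0. At (u, v) = (6, -4*pi/5): K = 0.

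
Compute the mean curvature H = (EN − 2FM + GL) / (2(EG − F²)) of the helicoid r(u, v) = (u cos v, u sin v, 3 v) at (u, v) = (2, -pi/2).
H = 0

With E = 1, F = 0, G = u^2 + 9, L = 0, M = -3/sqrt(u^2 + 9), N = 0, assemble
  H = (EN − 2FM + GL) / (2(EG − F²)) = 0.
At (u, v) = (2, -pi/2): H = 0.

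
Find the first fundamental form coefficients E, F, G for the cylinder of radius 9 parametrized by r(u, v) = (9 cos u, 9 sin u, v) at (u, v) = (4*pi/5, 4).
E = 81;  F = 0;  G = 1

Partials: r_u = (-9*sin(u), 9*cos(u), 0), r_v = (0, 0, 1). As functions of (u, v):
  E = r_u · r_u = 81,
  F = r_u · r_v = 0,
  G = r_v · r_v = 1.
Evaluating at (u, v) = (4*pi/5, 4): E = 81, F = 0, G = 1.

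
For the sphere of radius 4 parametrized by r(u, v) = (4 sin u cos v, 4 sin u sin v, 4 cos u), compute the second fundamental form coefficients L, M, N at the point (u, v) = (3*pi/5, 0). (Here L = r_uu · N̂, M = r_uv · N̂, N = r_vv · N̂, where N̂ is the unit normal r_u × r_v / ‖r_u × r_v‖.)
L = -4;  M = 0;  N = -5/2 - sqrt(5)/2

Compute the unit normal N̂(u, v) = (sin(u)^2*cos(v)/Abs(sin(u)), sin(u)^2*sin(v)/Abs(sin(u)), sin(2*u)/(2*Abs(sin(u)))), and the second partials r_uu, r_uv, r_vv. Take dot products:
  L(u, v) = r_uu · N̂ = -4*sin(u)/Abs(sin(u)),
  M(u, v) = r_uv · N̂ = 0,
  N(u, v) = r_vv · N̂ = -4*sin(u)^3/Abs(sin(u)).
Evaluating at (u, v) = (3*pi/5, 0):
  L = -4, M = 0, N = -5/2 - sqrt(5)/2.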